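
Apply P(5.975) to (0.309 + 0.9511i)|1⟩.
(0.5829 + 0.8126i)|1⟩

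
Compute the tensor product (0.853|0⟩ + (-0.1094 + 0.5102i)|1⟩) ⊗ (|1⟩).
0.853|01⟩ + (-0.1094 + 0.5102i)|11⟩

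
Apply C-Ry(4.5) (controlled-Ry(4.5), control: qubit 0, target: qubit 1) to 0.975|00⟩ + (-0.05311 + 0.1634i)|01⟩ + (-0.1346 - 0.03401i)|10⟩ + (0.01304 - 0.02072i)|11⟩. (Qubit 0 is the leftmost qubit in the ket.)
0.975|00⟩ + (-0.05311 + 0.1634i)|01⟩ + (0.07441 + 0.03749i)|10⟩ + (-0.1129 - 0.01345i)|11⟩

C-Ry(4.5) leaves the control-|0⟩ kets |00⟩, |01⟩ unchanged and applies Ry(4.5) to qubit 1 on the control-|1⟩ pair (|10⟩, |11⟩).
Ry(4.5) = [[cos(θ/2), −sin(θ/2)], [sin(θ/2), cos(θ/2)]]; θ = 4.5, cos(θ/2) ≈ -0.628174, sin(θ/2) ≈ 0.778073.
With a = amp(|10⟩) = (-0.1346 - 0.03401i) and b = amp(|11⟩) = (0.01304 - 0.02072i):
new amp(|10⟩) = (-0.628174)·a + (-0.778073)·b = (0.07441 + 0.03749i)
new amp(|11⟩) = (0.778073)·a + (-0.628174)·b = (-0.1129 - 0.01345i)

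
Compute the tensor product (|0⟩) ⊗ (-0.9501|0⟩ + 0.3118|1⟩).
-0.9501|00⟩ + 0.3118|01⟩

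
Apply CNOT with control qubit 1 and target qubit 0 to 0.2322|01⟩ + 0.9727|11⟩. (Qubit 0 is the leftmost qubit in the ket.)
0.9727|01⟩ + 0.2322|11⟩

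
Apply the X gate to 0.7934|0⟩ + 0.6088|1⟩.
0.6088|0⟩ + 0.7934|1⟩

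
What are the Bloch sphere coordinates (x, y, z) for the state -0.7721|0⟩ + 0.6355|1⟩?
(-0.9813, 0, 0.1923)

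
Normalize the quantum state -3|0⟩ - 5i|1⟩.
-0.5145|0⟩ - 0.8575i|1⟩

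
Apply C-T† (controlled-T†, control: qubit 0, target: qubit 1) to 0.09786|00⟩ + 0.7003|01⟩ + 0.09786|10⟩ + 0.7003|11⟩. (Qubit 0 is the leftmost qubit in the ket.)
0.09786|00⟩ + 0.7003|01⟩ + 0.09786|10⟩ + (0.4952 - 0.4952i)|11⟩

C-T† leaves the control-|0⟩ kets |00⟩, |01⟩ unchanged and applies T† to qubit 1 on the control-|1⟩ pair (|10⟩, |11⟩).
T† = [[1, 0], [0, (1/√2 - (1/√2)i)]].
With a = amp(|10⟩) = 0.09786 and b = amp(|11⟩) = 0.7003:
new amp(|10⟩) = (1)·a = 0.09786
new amp(|11⟩) = (1/√2 - (1/√2)i)·b = (0.4952 - 0.4952i)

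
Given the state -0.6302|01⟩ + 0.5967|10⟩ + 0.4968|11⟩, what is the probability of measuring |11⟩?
0.2468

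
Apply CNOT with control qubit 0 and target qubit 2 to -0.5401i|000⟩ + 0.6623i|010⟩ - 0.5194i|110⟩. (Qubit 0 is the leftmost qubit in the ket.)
-0.5401i|000⟩ + 0.6623i|010⟩ - 0.5194i|111⟩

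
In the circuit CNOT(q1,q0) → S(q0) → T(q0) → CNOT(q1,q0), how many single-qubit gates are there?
2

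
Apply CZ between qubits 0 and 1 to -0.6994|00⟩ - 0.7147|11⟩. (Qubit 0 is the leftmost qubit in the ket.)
-0.6994|00⟩ + 0.7147|11⟩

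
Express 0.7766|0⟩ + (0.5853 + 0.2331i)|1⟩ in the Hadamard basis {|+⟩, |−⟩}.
(0.963 + 0.1648i)|+⟩ + (0.1353 - 0.1648i)|−⟩

With |ψ⟩ = α|0⟩ + β|1⟩, the Hadamard-basis coefficients are ⟨+|ψ⟩ = (α + β)/√2 and ⟨−|ψ⟩ = (α − β)/√2.
Here α = 0.7766, β = (0.5853 + 0.2331i): (α + β)/√2 = (0.963 + 0.1648i), (α − β)/√2 = (0.1353 - 0.1648i).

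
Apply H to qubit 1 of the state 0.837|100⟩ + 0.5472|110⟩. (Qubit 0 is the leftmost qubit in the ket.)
0.9788|100⟩ + 0.2049|110⟩

H on qubit 1 mixes each pair of kets that differ only in qubit 1: amplitudes (a, b) of (|…0…⟩, |…1…⟩) become ((a + b)/√2, (a − b)/√2). Kets absent from the input have amplitude 0.
(|100⟩, |110⟩): (a, b) = (0.837, 0.5472) → (0.9788, 0.2049)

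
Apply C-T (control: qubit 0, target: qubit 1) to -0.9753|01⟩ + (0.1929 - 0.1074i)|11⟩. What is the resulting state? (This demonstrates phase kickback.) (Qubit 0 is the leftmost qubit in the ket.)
-0.9753|01⟩ + (0.2123 + 0.06046i)|11⟩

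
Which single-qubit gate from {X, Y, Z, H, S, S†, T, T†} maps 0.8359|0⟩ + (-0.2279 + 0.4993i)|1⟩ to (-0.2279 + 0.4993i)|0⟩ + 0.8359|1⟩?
X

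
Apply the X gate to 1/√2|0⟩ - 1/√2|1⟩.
-1/√2|0⟩ + 1/√2|1⟩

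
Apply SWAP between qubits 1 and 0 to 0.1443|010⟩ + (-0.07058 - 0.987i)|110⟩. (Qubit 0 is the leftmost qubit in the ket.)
0.1443|100⟩ + (-0.07058 - 0.987i)|110⟩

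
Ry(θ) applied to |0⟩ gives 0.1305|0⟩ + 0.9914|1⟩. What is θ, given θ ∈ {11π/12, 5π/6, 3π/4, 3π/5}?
11π/12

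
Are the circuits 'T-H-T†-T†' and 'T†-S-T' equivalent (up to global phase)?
No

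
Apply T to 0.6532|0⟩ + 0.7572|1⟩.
0.6532|0⟩ + (0.5354 + 0.5354i)|1⟩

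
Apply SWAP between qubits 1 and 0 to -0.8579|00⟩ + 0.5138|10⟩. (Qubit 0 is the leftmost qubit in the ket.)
-0.8579|00⟩ + 0.5138|01⟩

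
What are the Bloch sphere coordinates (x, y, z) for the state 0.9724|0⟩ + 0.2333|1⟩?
(0.4537, 0, 0.8911)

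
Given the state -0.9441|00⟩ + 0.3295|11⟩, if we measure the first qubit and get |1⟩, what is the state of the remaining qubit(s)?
|1⟩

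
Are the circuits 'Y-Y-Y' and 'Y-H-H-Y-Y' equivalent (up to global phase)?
Yes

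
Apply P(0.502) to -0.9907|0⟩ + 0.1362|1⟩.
-0.9907|0⟩ + (0.1194 + 0.06554i)|1⟩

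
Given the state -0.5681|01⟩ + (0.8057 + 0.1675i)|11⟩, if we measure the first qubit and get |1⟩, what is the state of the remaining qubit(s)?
(0.9791 + 0.2035i)|1⟩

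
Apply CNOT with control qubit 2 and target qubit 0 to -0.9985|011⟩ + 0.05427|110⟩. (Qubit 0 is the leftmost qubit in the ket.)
0.05427|110⟩ - 0.9985|111⟩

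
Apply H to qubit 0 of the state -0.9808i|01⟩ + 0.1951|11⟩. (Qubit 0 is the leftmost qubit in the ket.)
(0.138 - 0.6935i)|01⟩ + (-0.138 - 0.6935i)|11⟩

H on qubit 0 mixes each pair of kets that differ only in qubit 0: amplitudes (a, b) of (|…0…⟩, |…1…⟩) become ((a + b)/√2, (a − b)/√2). Kets absent from the input have amplitude 0.
(|01⟩, |11⟩): (a, b) = (-0.9808i, 0.1951) → ((0.138 - 0.6935i), (-0.138 - 0.6935i))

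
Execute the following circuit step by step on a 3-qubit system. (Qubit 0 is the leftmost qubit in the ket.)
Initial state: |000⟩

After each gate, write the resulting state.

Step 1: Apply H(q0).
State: 1/√2|000⟩ + 1/√2|100⟩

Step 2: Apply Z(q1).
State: 1/√2|000⟩ + 1/√2|100⟩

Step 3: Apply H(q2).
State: 1/2|000⟩ + 1/2|001⟩ + 1/2|100⟩ + 1/2|101⟩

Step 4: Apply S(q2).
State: 1/2|000⟩ + (1/2)i|001⟩ + 1/2|100⟩ + (1/2)i|101⟩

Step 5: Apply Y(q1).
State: (1/2)i|010⟩ - 1/2|011⟩ + (1/2)i|110⟩ - 1/2|111⟩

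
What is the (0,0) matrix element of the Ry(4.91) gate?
-0.7734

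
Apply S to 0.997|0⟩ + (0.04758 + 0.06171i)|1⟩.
0.997|0⟩ + (-0.06171 + 0.04758i)|1⟩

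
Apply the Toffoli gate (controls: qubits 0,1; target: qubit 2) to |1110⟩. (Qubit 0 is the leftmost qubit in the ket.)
|1100⟩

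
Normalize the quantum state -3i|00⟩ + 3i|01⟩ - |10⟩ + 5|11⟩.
-0.4523i|00⟩ + 0.4523i|01⟩ - 0.1508|10⟩ + 0.7538|11⟩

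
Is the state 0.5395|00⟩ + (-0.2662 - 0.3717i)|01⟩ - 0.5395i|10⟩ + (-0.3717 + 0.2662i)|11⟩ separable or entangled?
Separable

Writing the state as a|00⟩ + b|01⟩ + c|10⟩ + d|11⟩, it is a product state iff ad − bc = 0.
Here (a, b, c, d) = (0.5395, (-0.2662 - 0.3717i), -0.5395i, (-0.3717 + 0.2662i)): ad − bc = (0.5395)(-0.3717 + 0.2662i) − (-0.2662 - 0.3717i)(-0.5395i) = 0, so the state is separable.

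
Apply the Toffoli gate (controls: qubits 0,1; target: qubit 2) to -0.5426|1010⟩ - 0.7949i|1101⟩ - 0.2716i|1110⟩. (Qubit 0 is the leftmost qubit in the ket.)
-0.5426|1010⟩ - 0.2716i|1100⟩ - 0.7949i|1111⟩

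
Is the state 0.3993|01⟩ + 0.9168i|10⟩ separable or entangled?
Entangled

Writing the state as a|00⟩ + b|01⟩ + c|10⟩ + d|11⟩, it is a product state iff ad − bc = 0.
Here (a, b, c, d) = (0, 0.3993, 0.9168i, 0): ad − bc = (0)(0) − (0.3993)(0.9168i) = -0.3661i ≠ 0, so the state is entangled.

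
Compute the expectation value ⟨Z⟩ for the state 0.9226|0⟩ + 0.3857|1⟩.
0.7024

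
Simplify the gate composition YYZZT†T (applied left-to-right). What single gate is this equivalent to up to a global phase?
I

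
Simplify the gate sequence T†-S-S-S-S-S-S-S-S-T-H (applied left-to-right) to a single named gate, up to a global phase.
H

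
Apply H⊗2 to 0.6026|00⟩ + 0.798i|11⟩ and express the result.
(0.3013 + 0.399i)|00⟩ + (0.3013 - 0.399i)|01⟩ + (0.3013 - 0.399i)|10⟩ + (0.3013 + 0.399i)|11⟩

H⊗2 gives amp(|y⟩) = (1/2) Σ_x (−1)^(x·y) amp(|x⟩), where x·y is the number of positions in which both x and y have a 1.
|00⟩: (0.6026 + 0.798i)/2 = (0.3013 + 0.399i)
|01⟩: (0.6026 - 0.798i)/2 = (0.3013 - 0.399i)
|10⟩: (0.6026 - 0.798i)/2 = (0.3013 - 0.399i)
|11⟩: (0.6026 + 0.798i)/2 = (0.3013 + 0.399i)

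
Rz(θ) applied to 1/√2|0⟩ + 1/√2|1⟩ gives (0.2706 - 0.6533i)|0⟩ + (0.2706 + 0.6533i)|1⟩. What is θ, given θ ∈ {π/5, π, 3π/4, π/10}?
3π/4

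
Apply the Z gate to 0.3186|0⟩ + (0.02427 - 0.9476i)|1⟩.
0.3186|0⟩ + (-0.02427 + 0.9476i)|1⟩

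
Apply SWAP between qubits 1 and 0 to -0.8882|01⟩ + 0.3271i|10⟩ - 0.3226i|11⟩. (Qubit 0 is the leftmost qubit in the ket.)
0.3271i|01⟩ - 0.8882|10⟩ - 0.3226i|11⟩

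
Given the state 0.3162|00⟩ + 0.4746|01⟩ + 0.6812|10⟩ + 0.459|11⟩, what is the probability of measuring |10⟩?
0.464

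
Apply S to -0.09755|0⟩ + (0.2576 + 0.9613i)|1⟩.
-0.09755|0⟩ + (-0.9613 + 0.2576i)|1⟩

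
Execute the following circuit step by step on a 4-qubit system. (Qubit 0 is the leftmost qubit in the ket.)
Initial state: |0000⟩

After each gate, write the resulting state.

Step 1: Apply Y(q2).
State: i|0010⟩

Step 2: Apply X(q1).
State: i|0110⟩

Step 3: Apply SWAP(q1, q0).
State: i|1010⟩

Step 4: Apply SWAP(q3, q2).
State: i|1001⟩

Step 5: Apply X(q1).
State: i|1101⟩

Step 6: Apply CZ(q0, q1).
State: -i|1101⟩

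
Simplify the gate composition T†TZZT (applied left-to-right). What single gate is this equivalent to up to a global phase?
T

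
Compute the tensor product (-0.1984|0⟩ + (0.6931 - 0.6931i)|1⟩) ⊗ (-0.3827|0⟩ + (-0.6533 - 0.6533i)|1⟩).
0.07593|00⟩ + (0.1296 + 0.1296i)|01⟩ + (-0.2652 + 0.2652i)|10⟩ - 0.9056|11⟩

amp(|b₁b₂…⟩) = product of the factor amplitudes for bits b₁, b₂, …; only kets whose every factor amplitude is nonzero survive.
|00⟩: (-0.1984)(-0.3827) = 0.07593
|01⟩: (-0.1984)(-0.6533 - 0.6533i) = (0.1296 + 0.1296i)
|10⟩: (0.6931 - 0.6931i)(-0.3827) = (-0.2652 + 0.2652i)
|11⟩: (0.6931 - 0.6931i)(-0.6533 - 0.6533i) = -0.9056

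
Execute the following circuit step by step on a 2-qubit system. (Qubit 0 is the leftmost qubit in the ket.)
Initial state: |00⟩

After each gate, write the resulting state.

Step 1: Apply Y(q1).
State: i|01⟩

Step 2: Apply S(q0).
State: i|01⟩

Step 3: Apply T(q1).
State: (-1/√2 + (1/√2)i)|01⟩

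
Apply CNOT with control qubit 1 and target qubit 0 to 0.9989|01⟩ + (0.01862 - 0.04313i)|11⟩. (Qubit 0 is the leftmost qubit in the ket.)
(0.01862 - 0.04313i)|01⟩ + 0.9989|11⟩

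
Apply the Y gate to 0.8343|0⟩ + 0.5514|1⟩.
-0.5514i|0⟩ + 0.8343i|1⟩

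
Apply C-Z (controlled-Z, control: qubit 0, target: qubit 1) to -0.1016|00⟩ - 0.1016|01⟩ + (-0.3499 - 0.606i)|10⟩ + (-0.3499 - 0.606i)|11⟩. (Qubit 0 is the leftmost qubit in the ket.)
-0.1016|00⟩ - 0.1016|01⟩ + (-0.3499 - 0.606i)|10⟩ + (0.3499 + 0.606i)|11⟩

C-Z leaves the control-|0⟩ kets |00⟩, |01⟩ unchanged and applies Z to qubit 1 on the control-|1⟩ pair (|10⟩, |11⟩).
Z = [[1, 0], [0, -1]].
With a = amp(|10⟩) = (-0.3499 - 0.606i) and b = amp(|11⟩) = (-0.3499 - 0.606i):
new amp(|10⟩) = (1)·a = (-0.3499 - 0.606i)
new amp(|11⟩) = (-1)·b = (0.3499 + 0.606i)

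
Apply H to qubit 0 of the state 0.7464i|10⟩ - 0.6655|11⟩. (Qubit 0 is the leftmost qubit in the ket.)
0.5278i|00⟩ - 0.4706|01⟩ - 0.5278i|10⟩ + 0.4706|11⟩

H on qubit 0 mixes each pair of kets that differ only in qubit 0: amplitudes (a, b) of (|…0…⟩, |…1…⟩) become ((a + b)/√2, (a − b)/√2). Kets absent from the input have amplitude 0.
(|00⟩, |10⟩): (a, b) = (0, 0.7464i) → (0.5278i, -0.5278i)
(|01⟩, |11⟩): (a, b) = (0, -0.6655) → (-0.4706, 0.4706)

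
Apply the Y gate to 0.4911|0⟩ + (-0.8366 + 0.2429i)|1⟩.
(0.2429 + 0.8366i)|0⟩ + 0.4911i|1⟩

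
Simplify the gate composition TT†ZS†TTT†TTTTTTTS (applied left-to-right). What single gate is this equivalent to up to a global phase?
Z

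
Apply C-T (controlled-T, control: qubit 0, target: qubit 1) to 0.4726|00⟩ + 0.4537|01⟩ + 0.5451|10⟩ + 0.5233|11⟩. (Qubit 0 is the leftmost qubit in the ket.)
0.4726|00⟩ + 0.4537|01⟩ + 0.5451|10⟩ + (0.37 + 0.37i)|11⟩

C-T leaves the control-|0⟩ kets |00⟩, |01⟩ unchanged and applies T to qubit 1 on the control-|1⟩ pair (|10⟩, |11⟩).
T = [[1, 0], [0, (1/√2 + (1/√2)i)]].
With a = amp(|10⟩) = 0.5451 and b = amp(|11⟩) = 0.5233:
new amp(|10⟩) = (1)·a = 0.5451
new amp(|11⟩) = (1/√2 + (1/√2)i)·b = (0.37 + 0.37i)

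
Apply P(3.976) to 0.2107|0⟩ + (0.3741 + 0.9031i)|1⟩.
0.2107|0⟩ + (0.4179 - 0.8837i)|1⟩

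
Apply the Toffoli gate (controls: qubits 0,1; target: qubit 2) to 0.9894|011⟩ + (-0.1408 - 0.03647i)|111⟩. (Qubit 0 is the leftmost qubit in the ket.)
0.9894|011⟩ + (-0.1408 - 0.03647i)|110⟩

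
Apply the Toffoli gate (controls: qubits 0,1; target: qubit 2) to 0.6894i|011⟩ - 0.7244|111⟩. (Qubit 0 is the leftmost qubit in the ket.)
0.6894i|011⟩ - 0.7244|110⟩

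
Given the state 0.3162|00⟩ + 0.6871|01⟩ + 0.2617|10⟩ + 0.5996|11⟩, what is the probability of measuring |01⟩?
0.4721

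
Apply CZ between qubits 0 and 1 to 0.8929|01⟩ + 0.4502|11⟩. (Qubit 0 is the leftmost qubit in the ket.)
0.8929|01⟩ - 0.4502|11⟩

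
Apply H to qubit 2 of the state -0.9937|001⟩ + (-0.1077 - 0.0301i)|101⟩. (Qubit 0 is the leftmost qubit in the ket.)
-0.7027|000⟩ + 0.7027|001⟩ + (-0.07616 - 0.02128i)|100⟩ + (0.07616 + 0.02128i)|101⟩

H on qubit 2 mixes each pair of kets that differ only in qubit 2: amplitudes (a, b) of (|…0…⟩, |…1…⟩) become ((a + b)/√2, (a − b)/√2). Kets absent from the input have amplitude 0.
(|000⟩, |001⟩): (a, b) = (0, -0.9937) → (-0.7027, 0.7027)
(|100⟩, |101⟩): (a, b) = (0, (-0.1077 - 0.0301i)) → ((-0.07616 - 0.02128i), (0.07616 + 0.02128i))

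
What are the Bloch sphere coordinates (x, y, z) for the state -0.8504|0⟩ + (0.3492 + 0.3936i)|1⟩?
(-0.5939, -0.6694, 0.4463)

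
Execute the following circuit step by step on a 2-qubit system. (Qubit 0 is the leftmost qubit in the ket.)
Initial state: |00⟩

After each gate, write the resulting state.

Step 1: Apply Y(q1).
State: i|01⟩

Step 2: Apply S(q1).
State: -|01⟩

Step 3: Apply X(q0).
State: -|11⟩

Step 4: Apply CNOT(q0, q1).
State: -|10⟩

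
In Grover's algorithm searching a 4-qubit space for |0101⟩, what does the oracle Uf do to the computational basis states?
Uf|x⟩ = -|x⟩ if x = 0101, else |x⟩ (phase flip on target)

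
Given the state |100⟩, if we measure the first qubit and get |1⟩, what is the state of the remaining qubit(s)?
|00⟩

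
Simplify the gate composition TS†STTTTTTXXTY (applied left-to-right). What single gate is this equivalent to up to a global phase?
Y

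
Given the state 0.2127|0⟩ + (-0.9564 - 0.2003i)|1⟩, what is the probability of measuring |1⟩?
0.9548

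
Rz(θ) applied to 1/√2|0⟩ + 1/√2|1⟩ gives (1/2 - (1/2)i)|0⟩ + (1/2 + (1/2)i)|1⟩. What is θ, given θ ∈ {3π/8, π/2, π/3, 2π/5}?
π/2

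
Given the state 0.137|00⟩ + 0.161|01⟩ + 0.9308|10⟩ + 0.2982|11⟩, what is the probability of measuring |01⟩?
0.02592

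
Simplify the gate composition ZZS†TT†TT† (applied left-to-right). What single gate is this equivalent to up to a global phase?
S†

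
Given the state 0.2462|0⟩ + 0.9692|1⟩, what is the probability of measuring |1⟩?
0.9393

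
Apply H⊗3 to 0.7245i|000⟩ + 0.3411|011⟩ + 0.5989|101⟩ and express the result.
(0.3323 + 0.2561i)|000⟩ + (-0.3323 + 0.2561i)|001⟩ + (0.09115 + 0.2561i)|010⟩ + (-0.09115 + 0.2561i)|011⟩ + (-0.09115 + 0.2561i)|100⟩ + (0.09115 + 0.2561i)|101⟩ + (-0.3323 + 0.2561i)|110⟩ + (0.3323 + 0.2561i)|111⟩

H⊗3 gives amp(|y⟩) = (1/2√2) Σ_x (−1)^(x·y) amp(|x⟩), where x·y is the number of positions in which both x and y have a 1.
|000⟩: (0.7245i + 0.3411 + 0.5989)/(2√2) = (0.3323 + 0.2561i)
|001⟩: (0.7245i - 0.3411 - 0.5989)/(2√2) = (-0.3323 + 0.2561i)
|010⟩: (0.7245i - 0.3411 + 0.5989)/(2√2) = (0.09115 + 0.2561i)
|011⟩: (0.7245i + 0.3411 - 0.5989)/(2√2) = (-0.09115 + 0.2561i)
|100⟩: (0.7245i + 0.3411 - 0.5989)/(2√2) = (-0.09115 + 0.2561i)
|101⟩: (0.7245i - 0.3411 + 0.5989)/(2√2) = (0.09115 + 0.2561i)
|110⟩: (0.7245i - 0.3411 - 0.5989)/(2√2) = (-0.3323 + 0.2561i)
|111⟩: (0.7245i + 0.3411 + 0.5989)/(2√2) = (0.3323 + 0.2561i)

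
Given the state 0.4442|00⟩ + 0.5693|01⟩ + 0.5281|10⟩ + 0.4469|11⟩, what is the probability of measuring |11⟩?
0.1997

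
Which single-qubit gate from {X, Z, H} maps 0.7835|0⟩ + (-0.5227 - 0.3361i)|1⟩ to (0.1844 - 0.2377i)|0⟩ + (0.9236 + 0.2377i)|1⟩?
H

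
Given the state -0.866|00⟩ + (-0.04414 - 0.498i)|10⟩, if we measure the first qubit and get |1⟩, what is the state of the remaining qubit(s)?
(-0.08829 - 0.9961i)|0⟩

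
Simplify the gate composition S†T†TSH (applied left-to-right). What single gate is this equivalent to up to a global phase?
H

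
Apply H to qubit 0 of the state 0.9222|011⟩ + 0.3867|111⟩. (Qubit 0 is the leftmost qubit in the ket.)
0.9255|011⟩ + 0.3787|111⟩

H on qubit 0 mixes each pair of kets that differ only in qubit 0: amplitudes (a, b) of (|…0…⟩, |…1…⟩) become ((a + b)/√2, (a − b)/√2). Kets absent from the input have amplitude 0.
(|011⟩, |111⟩): (a, b) = (0.9222, 0.3867) → (0.9255, 0.3787)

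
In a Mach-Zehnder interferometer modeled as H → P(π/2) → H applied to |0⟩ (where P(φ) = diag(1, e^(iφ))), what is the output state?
(1/2 + (1/2)i)|0⟩ + (1/2 - (1/2)i)|1⟩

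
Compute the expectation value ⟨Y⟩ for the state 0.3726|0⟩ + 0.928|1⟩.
0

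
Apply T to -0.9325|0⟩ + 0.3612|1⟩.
-0.9325|0⟩ + (0.2554 + 0.2554i)|1⟩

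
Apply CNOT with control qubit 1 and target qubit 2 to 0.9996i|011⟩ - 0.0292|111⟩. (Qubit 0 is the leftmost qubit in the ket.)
0.9996i|010⟩ - 0.0292|110⟩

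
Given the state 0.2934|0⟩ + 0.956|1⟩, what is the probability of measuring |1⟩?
0.9139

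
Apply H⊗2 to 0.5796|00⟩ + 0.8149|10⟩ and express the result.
0.6973|00⟩ + 0.6973|01⟩ - 0.1177|10⟩ - 0.1177|11⟩

H⊗2 gives amp(|y⟩) = (1/2) Σ_x (−1)^(x·y) amp(|x⟩), where x·y is the number of positions in which both x and y have a 1.
|00⟩: (0.5796 + 0.8149)/2 = 0.6973
|01⟩: (0.5796 + 0.8149)/2 = 0.6973
|10⟩: (0.5796 - 0.8149)/2 = -0.1177
|11⟩: (0.5796 - 0.8149)/2 = -0.1177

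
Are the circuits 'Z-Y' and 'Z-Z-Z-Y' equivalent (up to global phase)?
Yes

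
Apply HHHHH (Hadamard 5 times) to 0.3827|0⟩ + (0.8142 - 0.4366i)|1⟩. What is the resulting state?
(0.8463 - 0.3087i)|0⟩ + (-0.3051 + 0.3087i)|1⟩

H² = I, so H^5 = H: a single Hadamard. With (a, b) = (0.3827, (0.8142 - 0.4366i)), H gives ((a + b)/√2, (a − b)/√2) = ((0.8463 - 0.3087i), (-0.3051 + 0.3087i)).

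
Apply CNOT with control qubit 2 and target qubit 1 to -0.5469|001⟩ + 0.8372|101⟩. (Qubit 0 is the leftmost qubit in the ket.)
-0.5469|011⟩ + 0.8372|111⟩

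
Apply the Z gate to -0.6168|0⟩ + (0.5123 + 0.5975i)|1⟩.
-0.6168|0⟩ + (-0.5123 - 0.5975i)|1⟩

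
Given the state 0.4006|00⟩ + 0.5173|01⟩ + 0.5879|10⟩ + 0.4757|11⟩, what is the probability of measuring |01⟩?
0.2676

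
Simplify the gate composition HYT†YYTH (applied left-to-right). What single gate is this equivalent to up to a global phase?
Y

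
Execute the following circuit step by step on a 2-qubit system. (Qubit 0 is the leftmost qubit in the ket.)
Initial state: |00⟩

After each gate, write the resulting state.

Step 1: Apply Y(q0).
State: i|10⟩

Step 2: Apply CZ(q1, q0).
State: i|10⟩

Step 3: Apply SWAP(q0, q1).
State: i|01⟩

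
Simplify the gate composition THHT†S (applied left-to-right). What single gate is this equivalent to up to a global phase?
S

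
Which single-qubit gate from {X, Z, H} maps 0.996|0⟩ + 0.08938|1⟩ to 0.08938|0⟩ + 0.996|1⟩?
X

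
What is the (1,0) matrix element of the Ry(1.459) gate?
0.6665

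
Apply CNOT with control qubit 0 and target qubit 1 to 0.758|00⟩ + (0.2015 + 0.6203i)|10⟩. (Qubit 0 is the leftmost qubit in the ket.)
0.758|00⟩ + (0.2015 + 0.6203i)|11⟩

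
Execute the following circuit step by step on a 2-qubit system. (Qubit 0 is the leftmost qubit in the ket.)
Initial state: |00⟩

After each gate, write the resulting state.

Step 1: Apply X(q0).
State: |10⟩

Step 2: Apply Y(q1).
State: i|11⟩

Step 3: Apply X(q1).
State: i|10⟩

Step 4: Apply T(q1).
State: i|10⟩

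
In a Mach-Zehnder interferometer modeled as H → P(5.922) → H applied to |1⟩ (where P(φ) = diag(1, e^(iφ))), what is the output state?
(0.03226 + 0.1767i)|0⟩ + (0.9677 - 0.1767i)|1⟩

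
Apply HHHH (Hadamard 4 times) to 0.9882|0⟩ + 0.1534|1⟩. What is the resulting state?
0.9882|0⟩ + 0.1534|1⟩

H² = I, so an even number of Hadamards cancels: H^4 = I and the state is unchanged.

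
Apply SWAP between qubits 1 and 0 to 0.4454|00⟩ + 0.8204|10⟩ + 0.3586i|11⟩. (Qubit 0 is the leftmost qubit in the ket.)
0.4454|00⟩ + 0.8204|01⟩ + 0.3586i|11⟩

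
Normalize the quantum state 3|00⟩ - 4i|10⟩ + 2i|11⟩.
0.5571|00⟩ - 0.7428i|10⟩ + 0.3714i|11⟩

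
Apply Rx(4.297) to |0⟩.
-0.5461|0⟩ - 0.8377i|1⟩

Rx(4.297) = [[cos(θ/2), −i·sin(θ/2)], [−i·sin(θ/2), cos(θ/2)]]; θ = 4.297, cos(θ/2) ≈ -0.546102, sin(θ/2) ≈ 0.837719.
With a = amp(|0⟩) = 1 and b = amp(|1⟩) = 0:
new amp(|0⟩) = (-0.546102)·a + (-0.837719i)·b = -0.5461
new amp(|1⟩) = (-0.837719i)·a + (-0.546102)·b = -0.8377i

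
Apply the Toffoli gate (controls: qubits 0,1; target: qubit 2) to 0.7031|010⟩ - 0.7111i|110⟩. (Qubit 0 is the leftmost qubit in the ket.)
0.7031|010⟩ - 0.7111i|111⟩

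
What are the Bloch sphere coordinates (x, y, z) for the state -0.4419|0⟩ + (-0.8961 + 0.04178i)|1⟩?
(0.792, -0.03693, -0.6095)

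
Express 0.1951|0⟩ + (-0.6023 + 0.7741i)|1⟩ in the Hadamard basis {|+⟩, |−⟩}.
(-0.2879 + 0.5474i)|+⟩ + (0.5638 - 0.5474i)|−⟩

With |ψ⟩ = α|0⟩ + β|1⟩, the Hadamard-basis coefficients are ⟨+|ψ⟩ = (α + β)/√2 and ⟨−|ψ⟩ = (α − β)/√2.
Here α = 0.1951, β = (-0.6023 + 0.7741i): (α + β)/√2 = (-0.2879 + 0.5474i), (α − β)/√2 = (0.5638 - 0.5474i).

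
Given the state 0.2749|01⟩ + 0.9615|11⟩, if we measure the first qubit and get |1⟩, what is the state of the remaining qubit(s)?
|1⟩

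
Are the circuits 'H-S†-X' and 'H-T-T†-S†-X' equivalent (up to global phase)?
Yes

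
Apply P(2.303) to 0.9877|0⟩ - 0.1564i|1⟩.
0.9877|0⟩ + (0.1163 + 0.1046i)|1⟩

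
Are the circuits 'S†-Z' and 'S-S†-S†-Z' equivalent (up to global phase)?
Yes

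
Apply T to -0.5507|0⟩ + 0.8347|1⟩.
-0.5507|0⟩ + (0.5902 + 0.5902i)|1⟩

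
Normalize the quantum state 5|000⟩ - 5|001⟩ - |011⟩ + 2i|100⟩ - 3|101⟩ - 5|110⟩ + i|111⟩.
0.527|000⟩ - 0.527|001⟩ - 0.1054|011⟩ + 0.2108i|100⟩ - 0.3162|101⟩ - 0.527|110⟩ + 0.1054i|111⟩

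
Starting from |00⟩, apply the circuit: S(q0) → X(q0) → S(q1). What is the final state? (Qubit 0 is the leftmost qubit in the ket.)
|10⟩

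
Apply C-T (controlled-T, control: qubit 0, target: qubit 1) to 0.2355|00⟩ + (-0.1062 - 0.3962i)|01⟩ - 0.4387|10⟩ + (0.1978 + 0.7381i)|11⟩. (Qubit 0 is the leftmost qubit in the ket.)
0.2355|00⟩ + (-0.1062 - 0.3962i)|01⟩ - 0.4387|10⟩ + (-0.382 + 0.6618i)|11⟩

C-T leaves the control-|0⟩ kets |00⟩, |01⟩ unchanged and applies T to qubit 1 on the control-|1⟩ pair (|10⟩, |11⟩).
T = [[1, 0], [0, (1/√2 + (1/√2)i)]].
With a = amp(|10⟩) = -0.4387 and b = amp(|11⟩) = (0.1978 + 0.7381i):
new amp(|10⟩) = (1)·a = -0.4387
new amp(|11⟩) = (1/√2 + (1/√2)i)·b = (-0.382 + 0.6618i)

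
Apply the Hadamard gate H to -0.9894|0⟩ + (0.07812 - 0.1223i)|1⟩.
(-0.6444 - 0.08648i)|0⟩ + (-0.7549 + 0.08648i)|1⟩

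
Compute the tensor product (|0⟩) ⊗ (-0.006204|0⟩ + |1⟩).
-0.006204|00⟩ + |01⟩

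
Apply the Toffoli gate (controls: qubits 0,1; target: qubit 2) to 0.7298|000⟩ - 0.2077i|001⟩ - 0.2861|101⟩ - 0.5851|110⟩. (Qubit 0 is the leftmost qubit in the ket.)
0.7298|000⟩ - 0.2077i|001⟩ - 0.2861|101⟩ - 0.5851|111⟩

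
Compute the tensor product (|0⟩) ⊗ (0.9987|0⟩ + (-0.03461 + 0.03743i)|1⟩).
0.9987|00⟩ + (-0.03461 + 0.03743i)|01⟩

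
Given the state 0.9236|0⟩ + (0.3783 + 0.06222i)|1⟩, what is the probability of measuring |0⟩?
0.853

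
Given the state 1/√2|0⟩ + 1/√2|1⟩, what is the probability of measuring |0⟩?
1/2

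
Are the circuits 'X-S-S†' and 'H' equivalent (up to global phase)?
No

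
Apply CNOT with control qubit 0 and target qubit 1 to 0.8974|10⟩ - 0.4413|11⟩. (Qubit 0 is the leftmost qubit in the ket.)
-0.4413|10⟩ + 0.8974|11⟩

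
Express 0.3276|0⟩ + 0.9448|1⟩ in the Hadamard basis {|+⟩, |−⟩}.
0.8997|+⟩ - 0.4364|−⟩

With |ψ⟩ = α|0⟩ + β|1⟩, the Hadamard-basis coefficients are ⟨+|ψ⟩ = (α + β)/√2 and ⟨−|ψ⟩ = (α − β)/√2.
Here α = 0.3276, β = 0.9448: (α + β)/√2 = 0.8997, (α − β)/√2 = -0.4364.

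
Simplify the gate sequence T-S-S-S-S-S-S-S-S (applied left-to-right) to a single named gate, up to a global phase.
T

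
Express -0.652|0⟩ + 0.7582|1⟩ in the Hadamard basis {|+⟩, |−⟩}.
0.07509|+⟩ - 0.9972|−⟩

With |ψ⟩ = α|0⟩ + β|1⟩, the Hadamard-basis coefficients are ⟨+|ψ⟩ = (α + β)/√2 and ⟨−|ψ⟩ = (α − β)/√2.
Here α = -0.652, β = 0.7582: (α + β)/√2 = 0.07509, (α − β)/√2 = -0.9972.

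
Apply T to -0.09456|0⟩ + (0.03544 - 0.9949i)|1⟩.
-0.09456|0⟩ + (0.7286 - 0.6784i)|1⟩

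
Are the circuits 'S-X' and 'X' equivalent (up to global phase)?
No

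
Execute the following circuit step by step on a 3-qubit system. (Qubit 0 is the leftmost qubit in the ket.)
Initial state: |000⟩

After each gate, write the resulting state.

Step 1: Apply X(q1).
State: |010⟩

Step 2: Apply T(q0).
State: |010⟩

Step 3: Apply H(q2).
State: 1/√2|010⟩ + 1/√2|011⟩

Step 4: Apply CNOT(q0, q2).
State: 1/√2|010⟩ + 1/√2|011⟩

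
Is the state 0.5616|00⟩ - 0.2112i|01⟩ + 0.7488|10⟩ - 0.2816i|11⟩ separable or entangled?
Separable

Writing the state as a|00⟩ + b|01⟩ + c|10⟩ + d|11⟩, it is a product state iff ad − bc = 0.
Here (a, b, c, d) = (0.5616, -0.2112i, 0.7488, -0.2816i): ad − bc = (0.5616)(-0.2816i) − (-0.2112i)(0.7488) = 0, so the state is separable.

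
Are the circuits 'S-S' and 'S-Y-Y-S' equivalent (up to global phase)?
Yes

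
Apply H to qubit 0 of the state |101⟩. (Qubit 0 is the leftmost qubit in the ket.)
1/√2|001⟩ - 1/√2|101⟩

H on qubit 0 mixes each pair of kets that differ only in qubit 0: amplitudes (a, b) of (|…0…⟩, |…1…⟩) become ((a + b)/√2, (a − b)/√2). Kets absent from the input have amplitude 0.
(|001⟩, |101⟩): (a, b) = (0, 1) → (1/√2, -1/√2)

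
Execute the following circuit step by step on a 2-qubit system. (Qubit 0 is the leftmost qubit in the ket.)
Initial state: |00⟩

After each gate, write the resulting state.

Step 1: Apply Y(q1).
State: i|01⟩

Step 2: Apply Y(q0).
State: -|11⟩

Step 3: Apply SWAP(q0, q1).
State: -|11⟩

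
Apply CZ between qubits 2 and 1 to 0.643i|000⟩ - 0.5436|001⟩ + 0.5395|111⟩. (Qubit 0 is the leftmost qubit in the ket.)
0.643i|000⟩ - 0.5436|001⟩ - 0.5395|111⟩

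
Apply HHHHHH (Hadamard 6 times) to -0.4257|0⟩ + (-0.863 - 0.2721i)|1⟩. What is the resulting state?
-0.4257|0⟩ + (-0.863 - 0.2721i)|1⟩

H² = I, so an even number of Hadamards cancels: H^6 = I and the state is unchanged.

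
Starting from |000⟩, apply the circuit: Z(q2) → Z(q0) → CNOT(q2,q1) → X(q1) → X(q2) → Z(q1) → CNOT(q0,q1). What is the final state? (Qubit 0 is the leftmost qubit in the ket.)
-|011⟩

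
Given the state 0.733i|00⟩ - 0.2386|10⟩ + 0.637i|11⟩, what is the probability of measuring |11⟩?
0.4058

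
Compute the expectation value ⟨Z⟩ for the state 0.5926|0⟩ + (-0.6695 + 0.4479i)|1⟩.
-0.2977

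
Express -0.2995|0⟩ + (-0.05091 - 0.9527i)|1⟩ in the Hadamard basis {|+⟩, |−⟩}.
(-0.2478 - 0.6737i)|+⟩ + (-0.1758 + 0.6737i)|−⟩

With |ψ⟩ = α|0⟩ + β|1⟩, the Hadamard-basis coefficients are ⟨+|ψ⟩ = (α + β)/√2 and ⟨−|ψ⟩ = (α − β)/√2.
Here α = -0.2995, β = (-0.05091 - 0.9527i): (α + β)/√2 = (-0.2478 - 0.6737i), (α − β)/√2 = (-0.1758 + 0.6737i).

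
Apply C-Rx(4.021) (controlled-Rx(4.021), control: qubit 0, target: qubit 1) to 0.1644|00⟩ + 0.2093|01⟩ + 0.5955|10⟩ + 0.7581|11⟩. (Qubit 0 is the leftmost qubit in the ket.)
0.1644|00⟩ + 0.2093|01⟩ + (-0.2535 - 0.686i)|10⟩ + (-0.3227 - 0.5389i)|11⟩

C-Rx(4.021) leaves the control-|0⟩ kets |00⟩, |01⟩ unchanged and applies Rx(4.021) to qubit 1 on the control-|1⟩ pair (|10⟩, |11⟩).
Rx(4.021) = [[cos(θ/2), −i·sin(θ/2)], [−i·sin(θ/2), cos(θ/2)]]; θ = 4.021, cos(θ/2) ≈ -0.425671, sin(θ/2) ≈ 0.904878.
With a = amp(|10⟩) = 0.5955 and b = amp(|11⟩) = 0.7581:
new amp(|10⟩) = (-0.425671)·a + (-0.904878i)·b = (-0.2535 - 0.686i)
new amp(|11⟩) = (-0.904878i)·a + (-0.425671)·b = (-0.3227 - 0.5389i)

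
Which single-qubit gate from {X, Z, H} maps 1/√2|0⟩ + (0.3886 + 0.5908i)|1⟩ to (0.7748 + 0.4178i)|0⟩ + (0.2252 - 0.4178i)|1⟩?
H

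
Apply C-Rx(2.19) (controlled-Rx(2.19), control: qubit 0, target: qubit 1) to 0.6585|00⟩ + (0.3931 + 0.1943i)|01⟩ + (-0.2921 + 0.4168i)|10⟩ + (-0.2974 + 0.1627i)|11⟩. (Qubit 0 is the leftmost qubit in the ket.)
0.6585|00⟩ + (0.3931 + 0.1943i)|01⟩ + (0.01083 + 0.4553i)|10⟩ + (0.2343 + 0.3342i)|11⟩

C-Rx(2.19) leaves the control-|0⟩ kets |00⟩, |01⟩ unchanged and applies Rx(2.19) to qubit 1 on the control-|1⟩ pair (|10⟩, |11⟩).
Rx(2.19) = [[cos(θ/2), −i·sin(θ/2)], [−i·sin(θ/2), cos(θ/2)]]; θ = 2.19, cos(θ/2) ≈ 0.458046, sin(θ/2) ≈ 0.888928.
With a = amp(|10⟩) = (-0.2921 + 0.4168i) and b = amp(|11⟩) = (-0.2974 + 0.1627i):
new amp(|10⟩) = (0.458046)·a + (-0.888928i)·b = (0.01083 + 0.4553i)
new amp(|11⟩) = (-0.888928i)·a + (0.458046)·b = (0.2343 + 0.3342i)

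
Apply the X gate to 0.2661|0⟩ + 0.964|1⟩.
0.964|0⟩ + 0.2661|1⟩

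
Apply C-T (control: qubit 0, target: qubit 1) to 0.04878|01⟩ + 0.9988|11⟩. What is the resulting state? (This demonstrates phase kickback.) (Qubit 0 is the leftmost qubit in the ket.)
0.04878|01⟩ + (0.7063 + 0.7063i)|11⟩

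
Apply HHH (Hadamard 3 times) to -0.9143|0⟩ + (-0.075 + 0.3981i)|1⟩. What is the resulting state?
(-0.6995 + 0.2815i)|0⟩ + (-0.5935 - 0.2815i)|1⟩

H² = I, so H^3 = H: a single Hadamard. With (a, b) = (-0.9143, (-0.075 + 0.3981i)), H gives ((a + b)/√2, (a − b)/√2) = ((-0.6995 + 0.2815i), (-0.5935 - 0.2815i)).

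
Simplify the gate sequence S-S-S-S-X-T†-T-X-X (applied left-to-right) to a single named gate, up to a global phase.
X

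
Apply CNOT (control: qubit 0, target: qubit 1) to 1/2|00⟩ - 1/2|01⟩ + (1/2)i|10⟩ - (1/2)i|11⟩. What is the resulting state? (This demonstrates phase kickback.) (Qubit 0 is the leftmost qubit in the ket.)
1/2|00⟩ - 1/2|01⟩ - (1/2)i|10⟩ + (1/2)i|11⟩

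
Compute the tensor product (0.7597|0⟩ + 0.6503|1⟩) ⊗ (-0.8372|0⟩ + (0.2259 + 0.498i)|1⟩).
-0.636|00⟩ + (0.1716 + 0.3783i)|01⟩ - 0.5444|10⟩ + (0.1469 + 0.3238i)|11⟩

amp(|b₁b₂…⟩) = product of the factor amplitudes for bits b₁, b₂, …; only kets whose every factor amplitude is nonzero survive.
|00⟩: (0.7597)(-0.8372) = -0.636
|01⟩: (0.7597)(0.2259 + 0.498i) = (0.1716 + 0.3783i)
|10⟩: (0.6503)(-0.8372) = -0.5444
|11⟩: (0.6503)(0.2259 + 0.498i) = (0.1469 + 0.3238i)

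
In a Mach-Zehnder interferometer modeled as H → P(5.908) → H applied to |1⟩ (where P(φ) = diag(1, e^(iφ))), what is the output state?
(0.03478 + 0.1832i)|0⟩ + (0.9652 - 0.1832i)|1⟩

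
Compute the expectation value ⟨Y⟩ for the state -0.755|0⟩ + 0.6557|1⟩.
0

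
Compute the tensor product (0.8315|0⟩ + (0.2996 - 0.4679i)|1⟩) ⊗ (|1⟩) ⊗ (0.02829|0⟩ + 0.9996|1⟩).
0.02352|010⟩ + 0.8312|011⟩ + (0.008476 - 0.01324i)|110⟩ + (0.2995 - 0.4677i)|111⟩

amp(|b₁b₂…⟩) = product of the factor amplitudes for bits b₁, b₂, …; only kets whose every factor amplitude is nonzero survive.
|010⟩: (0.8315)(1)(0.02829) = 0.02352
|011⟩: (0.8315)(1)(0.9996) = 0.8312
|110⟩: (0.2996 - 0.4679i)(1)(0.02829) = (0.008476 - 0.01324i)
|111⟩: (0.2996 - 0.4679i)(1)(0.9996) = (0.2995 - 0.4677i)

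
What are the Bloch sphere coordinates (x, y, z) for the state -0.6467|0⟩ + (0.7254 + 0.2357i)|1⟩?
(-0.9382, -0.3049, -0.1635)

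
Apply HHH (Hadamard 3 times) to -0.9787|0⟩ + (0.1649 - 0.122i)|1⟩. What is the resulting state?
(-0.5754 - 0.08627i)|0⟩ + (-0.8086 + 0.08627i)|1⟩

H² = I, so H^3 = H: a single Hadamard. With (a, b) = (-0.9787, (0.1649 - 0.122i)), H gives ((a + b)/√2, (a − b)/√2) = ((-0.5754 - 0.08627i), (-0.8086 + 0.08627i)).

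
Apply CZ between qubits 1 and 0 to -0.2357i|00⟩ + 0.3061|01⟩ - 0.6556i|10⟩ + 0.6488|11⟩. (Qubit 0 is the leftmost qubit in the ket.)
-0.2357i|00⟩ + 0.3061|01⟩ - 0.6556i|10⟩ - 0.6488|11⟩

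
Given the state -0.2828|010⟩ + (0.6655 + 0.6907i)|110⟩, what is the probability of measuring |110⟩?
0.92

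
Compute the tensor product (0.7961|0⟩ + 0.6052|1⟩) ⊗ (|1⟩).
0.7961|01⟩ + 0.6052|11⟩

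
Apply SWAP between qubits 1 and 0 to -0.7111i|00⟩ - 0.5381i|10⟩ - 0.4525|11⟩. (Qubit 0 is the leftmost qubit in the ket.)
-0.7111i|00⟩ - 0.5381i|01⟩ - 0.4525|11⟩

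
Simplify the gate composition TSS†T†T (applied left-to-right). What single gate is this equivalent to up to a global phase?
T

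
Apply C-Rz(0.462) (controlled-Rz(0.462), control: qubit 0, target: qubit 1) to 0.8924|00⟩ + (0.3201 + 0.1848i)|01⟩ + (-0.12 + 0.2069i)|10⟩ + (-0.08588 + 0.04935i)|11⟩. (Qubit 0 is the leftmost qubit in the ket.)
0.8924|00⟩ + (0.3201 + 0.1848i)|01⟩ + (-0.06944 + 0.2289i)|10⟩ + (-0.0949 + 0.02838i)|11⟩

C-Rz(0.462) leaves the control-|0⟩ kets |00⟩, |01⟩ unchanged and applies Rz(0.462) to qubit 1 on the control-|1⟩ pair (|10⟩, |11⟩).
Rz(0.462) = [[e^(−iθ/2), 0], [0, e^(iθ/2)]] with e^(±iθ/2) = cos(θ/2) ± i·sin(θ/2); θ = 0.462, cos(θ/2) ≈ 0.973438, sin(θ/2) ≈ 0.228951.
With a = amp(|10⟩) = (-0.12 + 0.2069i) and b = amp(|11⟩) = (-0.08588 + 0.04935i):
new amp(|10⟩) = (0.973438 - 0.228951i)·a = (-0.06944 + 0.2289i)
new amp(|11⟩) = (0.973438 + 0.228951i)·b = (-0.0949 + 0.02838i)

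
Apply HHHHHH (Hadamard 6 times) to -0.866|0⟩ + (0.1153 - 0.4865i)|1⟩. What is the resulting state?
-0.866|0⟩ + (0.1153 - 0.4865i)|1⟩

H² = I, so an even number of Hadamards cancels: H^6 = I and the state is unchanged.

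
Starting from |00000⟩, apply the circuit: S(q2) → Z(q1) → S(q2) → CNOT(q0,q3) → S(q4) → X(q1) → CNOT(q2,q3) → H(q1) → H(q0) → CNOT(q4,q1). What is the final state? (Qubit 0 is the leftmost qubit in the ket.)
1/2|00000⟩ - 1/2|01000⟩ + 1/2|10000⟩ - 1/2|11000⟩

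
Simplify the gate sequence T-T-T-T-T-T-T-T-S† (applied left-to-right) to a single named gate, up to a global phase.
S†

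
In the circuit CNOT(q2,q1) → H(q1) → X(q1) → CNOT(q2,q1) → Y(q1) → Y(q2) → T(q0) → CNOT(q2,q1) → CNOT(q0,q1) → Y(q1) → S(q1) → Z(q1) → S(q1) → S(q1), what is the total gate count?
14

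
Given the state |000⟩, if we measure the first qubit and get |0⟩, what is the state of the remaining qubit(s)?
|00⟩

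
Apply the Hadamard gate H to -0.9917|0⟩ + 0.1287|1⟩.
-0.6102|0⟩ - 0.7922|1⟩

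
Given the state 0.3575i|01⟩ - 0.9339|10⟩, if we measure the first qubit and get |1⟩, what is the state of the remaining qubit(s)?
-|0⟩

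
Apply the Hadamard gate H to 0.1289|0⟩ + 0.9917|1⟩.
0.7924|0⟩ - 0.6101|1⟩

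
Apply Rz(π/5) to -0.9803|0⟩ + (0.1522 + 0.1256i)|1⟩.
(-0.9323 + 0.3029i)|0⟩ + (0.1059 + 0.1665i)|1⟩

Rz(π/5) = [[e^(−iθ/2), 0], [0, e^(iθ/2)]] with e^(±iθ/2) = cos(θ/2) ± i·sin(θ/2); θ = π/5, cos(θ/2) ≈ 0.951057, sin(θ/2) ≈ 0.309017.
With a = amp(|0⟩) = -0.9803 and b = amp(|1⟩) = (0.1522 + 0.1256i):
new amp(|0⟩) = (0.951057 - 0.309017i)·a = (-0.9323 + 0.3029i)
new amp(|1⟩) = (0.951057 + 0.309017i)·b = (0.1059 + 0.1665i)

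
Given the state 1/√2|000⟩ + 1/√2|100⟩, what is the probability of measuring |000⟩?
1/2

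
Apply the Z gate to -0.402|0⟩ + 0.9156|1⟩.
-0.402|0⟩ - 0.9156|1⟩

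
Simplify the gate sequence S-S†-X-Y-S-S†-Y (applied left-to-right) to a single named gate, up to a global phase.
X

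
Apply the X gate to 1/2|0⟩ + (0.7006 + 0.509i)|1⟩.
(0.7006 + 0.509i)|0⟩ + 1/2|1⟩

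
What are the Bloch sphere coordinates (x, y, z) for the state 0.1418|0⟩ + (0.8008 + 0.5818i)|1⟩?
(0.2271, 0.165, -0.9597)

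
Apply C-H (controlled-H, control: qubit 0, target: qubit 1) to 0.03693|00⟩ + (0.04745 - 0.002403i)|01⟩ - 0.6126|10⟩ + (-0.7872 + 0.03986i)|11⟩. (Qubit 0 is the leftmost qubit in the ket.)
0.03693|00⟩ + (0.04745 - 0.002403i)|01⟩ + (-0.9898 + 0.02819i)|10⟩ + (0.1235 - 0.02819i)|11⟩

C-H leaves the control-|0⟩ kets |00⟩, |01⟩ unchanged and applies H to qubit 1 on the control-|1⟩ pair (|10⟩, |11⟩).
H = [[1/√2, 1/√2], [1/√2, -1/√2]].
With a = amp(|10⟩) = -0.6126 and b = amp(|11⟩) = (-0.7872 + 0.03986i):
new amp(|10⟩) = (1/√2)·a + (1/√2)·b = (-0.9898 + 0.02819i)
new amp(|11⟩) = (1/√2)·a + (-1/√2)·b = (0.1235 - 0.02819i)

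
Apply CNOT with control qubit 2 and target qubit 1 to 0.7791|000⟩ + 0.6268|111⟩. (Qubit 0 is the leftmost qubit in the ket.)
0.7791|000⟩ + 0.6268|101⟩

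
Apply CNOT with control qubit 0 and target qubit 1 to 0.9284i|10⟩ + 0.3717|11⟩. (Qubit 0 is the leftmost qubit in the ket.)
0.3717|10⟩ + 0.9284i|11⟩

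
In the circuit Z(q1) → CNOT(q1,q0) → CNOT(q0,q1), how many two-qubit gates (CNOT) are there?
2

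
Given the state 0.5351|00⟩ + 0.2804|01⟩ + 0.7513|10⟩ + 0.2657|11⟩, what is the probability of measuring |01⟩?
0.07862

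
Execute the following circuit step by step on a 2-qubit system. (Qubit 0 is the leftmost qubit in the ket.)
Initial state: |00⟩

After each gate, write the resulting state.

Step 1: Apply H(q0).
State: 1/√2|00⟩ + 1/√2|10⟩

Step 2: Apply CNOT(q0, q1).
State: 1/√2|00⟩ + 1/√2|11⟩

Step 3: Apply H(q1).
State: 1/2|00⟩ + 1/2|01⟩ + 1/2|10⟩ - 1/2|11⟩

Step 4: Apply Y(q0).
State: -(1/2)i|00⟩ + (1/2)i|01⟩ + (1/2)i|10⟩ + (1/2)i|11⟩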